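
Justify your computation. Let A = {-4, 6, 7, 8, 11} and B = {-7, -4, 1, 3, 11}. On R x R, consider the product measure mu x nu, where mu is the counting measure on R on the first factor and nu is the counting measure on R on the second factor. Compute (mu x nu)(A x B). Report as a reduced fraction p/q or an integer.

For a measurable rectangle A x B, the product measure satisfies
  (mu x nu)(A x B) = mu(A) * nu(B).
  mu(A) = 5.
  nu(B) = 5.
  (mu x nu)(A x B) = 5 * 5 = 25.

25


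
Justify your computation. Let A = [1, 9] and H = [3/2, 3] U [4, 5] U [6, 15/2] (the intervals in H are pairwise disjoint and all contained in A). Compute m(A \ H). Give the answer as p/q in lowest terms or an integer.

The ambient interval has length m(A) = 9 - 1 = 8.
Since the holes are disjoint and sit inside A, by finite additivity
  m(H) = sum_i (b_i - a_i), and m(A \ H) = m(A) - m(H).
Computing the hole measures:
  m(H_1) = 3 - 3/2 = 3/2.
  m(H_2) = 5 - 4 = 1.
  m(H_3) = 15/2 - 6 = 3/2.
Summed: m(H) = 3/2 + 1 + 3/2 = 4.
So m(A \ H) = 8 - 4 = 4.

4


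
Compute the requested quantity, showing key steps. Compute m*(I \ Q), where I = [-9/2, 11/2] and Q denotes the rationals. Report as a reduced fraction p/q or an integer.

The interval I = [-9/2, 11/2] has m(I) = 11/2 - (-9/2) = 10 (endpoints are measure-zero, so open/closed/half-open agree). Write I = (I cap Q) u (I \ Q). The rationals in I are countable, so m*(I cap Q) = 0 (cover each rational by intervals whose total length is arbitrarily small). By countable subadditivity m*(I) <= m*(I cap Q) + m*(I \ Q), hence m*(I \ Q) >= m(I) = 10. The reverse inequality m*(I \ Q) <= m*(I) = 10 is trivial since (I \ Q) is a subset of I. Therefore m*(I \ Q) = 10.

10


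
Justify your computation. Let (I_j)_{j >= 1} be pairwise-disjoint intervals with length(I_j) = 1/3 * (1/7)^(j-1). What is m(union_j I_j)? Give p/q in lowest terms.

By countable additivity of the Lebesgue measure on pairwise disjoint measurable sets,
  m(union_{j >= 1} I_j) = sum_{j >= 1} m(I_j) = sum_{j >= 1} a * r^(j-1),
  with a = 1/3 and r = 1/7.
Since 0 < r = 1/7 < 1, the geometric series converges:
  sum_{j >= 1} a * r^(j-1) = a / (1 - r).
  = 1/3 / (1 - 1/7)
  = 1/3 / (6/7)
  = 7/18.

7/18


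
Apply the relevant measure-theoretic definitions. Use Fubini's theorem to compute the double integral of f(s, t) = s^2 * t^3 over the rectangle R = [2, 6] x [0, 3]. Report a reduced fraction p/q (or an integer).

f(s, t) is a tensor product of a function of s and a function of t, and both factors are bounded continuous (hence Lebesgue integrable) on the rectangle, so Fubini's theorem applies:
  integral_R f d(m x m) = (integral_a1^b1 s^2 ds) * (integral_a2^b2 t^3 dt).
Inner integral in s: integral_{2}^{6} s^2 ds = (6^3 - 2^3)/3
  = 208/3.
Inner integral in t: integral_{0}^{3} t^3 dt = (3^4 - 0^4)/4
  = 81/4.
Product: (208/3) * (81/4) = 1404.

1404


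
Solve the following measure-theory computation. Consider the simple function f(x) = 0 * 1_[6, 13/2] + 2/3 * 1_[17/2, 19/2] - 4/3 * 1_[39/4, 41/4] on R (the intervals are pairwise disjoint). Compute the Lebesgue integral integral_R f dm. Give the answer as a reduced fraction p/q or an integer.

For a simple function f = sum_i c_i * 1_{A_i} with disjoint A_i,
  integral f dm = sum_i c_i * m(A_i).
Lengths of the A_i:
  m(A_1) = 13/2 - 6 = 1/2.
  m(A_2) = 19/2 - 17/2 = 1.
  m(A_3) = 41/4 - 39/4 = 1/2.
Contributions c_i * m(A_i):
  (0) * (1/2) = 0.
  (2/3) * (1) = 2/3.
  (-4/3) * (1/2) = -2/3.
Total: 0 + 2/3 - 2/3 = 0.

0


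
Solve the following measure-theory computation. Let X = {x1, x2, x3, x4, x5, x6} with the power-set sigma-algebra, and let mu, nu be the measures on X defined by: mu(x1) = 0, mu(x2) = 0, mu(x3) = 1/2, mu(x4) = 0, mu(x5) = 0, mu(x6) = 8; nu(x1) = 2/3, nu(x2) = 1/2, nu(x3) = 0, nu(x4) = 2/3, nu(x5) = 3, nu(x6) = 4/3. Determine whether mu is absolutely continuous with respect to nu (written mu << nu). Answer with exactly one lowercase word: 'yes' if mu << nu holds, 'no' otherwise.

mu << nu means: every nu-null measurable set is also mu-null; equivalently, for every atom x, if nu({x}) = 0 then mu({x}) = 0.
Checking each atom:
  x1: nu = 2/3 > 0 -> no constraint.
  x2: nu = 1/2 > 0 -> no constraint.
  x3: nu = 0, mu = 1/2 > 0 -> violates mu << nu.
  x4: nu = 2/3 > 0 -> no constraint.
  x5: nu = 3 > 0 -> no constraint.
  x6: nu = 4/3 > 0 -> no constraint.
The atom(s) x3 violate the condition (nu = 0 but mu > 0). Therefore mu is NOT absolutely continuous w.r.t. nu.

no


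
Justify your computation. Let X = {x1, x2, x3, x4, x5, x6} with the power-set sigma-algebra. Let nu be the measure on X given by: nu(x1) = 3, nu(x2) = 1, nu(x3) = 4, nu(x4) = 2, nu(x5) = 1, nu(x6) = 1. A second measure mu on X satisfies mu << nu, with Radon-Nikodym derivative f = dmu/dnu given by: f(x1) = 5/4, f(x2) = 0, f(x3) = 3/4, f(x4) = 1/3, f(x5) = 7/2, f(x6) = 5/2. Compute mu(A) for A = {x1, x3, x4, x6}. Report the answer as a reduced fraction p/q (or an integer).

By the defining property of the Radon-Nikodym derivative, for every measurable set A,
  mu(A) = integral_A f dnu.
Since nu is a discrete measure concentrated on the atoms of X, the integral over A reduces to the sum
  mu(A) = sum_{x in A} f(x) * nu({x}).
Computing each term:
  x1: f(x1) * nu(x1) = 5/4 * 3 = 15/4.
  x3: f(x3) * nu(x3) = 3/4 * 4 = 3.
  x4: f(x4) * nu(x4) = 1/3 * 2 = 2/3.
  x6: f(x6) * nu(x6) = 5/2 * 1 = 5/2.
Summing: mu(A) = 15/4 + 3 + 2/3 + 5/2 = 119/12.

119/12


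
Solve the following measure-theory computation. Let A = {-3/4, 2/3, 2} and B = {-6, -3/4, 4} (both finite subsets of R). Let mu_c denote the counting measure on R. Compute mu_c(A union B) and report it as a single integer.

Counting measure on a finite set equals cardinality. By inclusion-exclusion, |A union B| = |A| + |B| - |A cap B|.
|A| = 3, |B| = 3, |A cap B| = 1.
So mu_c(A union B) = 3 + 3 - 1 = 5.

5


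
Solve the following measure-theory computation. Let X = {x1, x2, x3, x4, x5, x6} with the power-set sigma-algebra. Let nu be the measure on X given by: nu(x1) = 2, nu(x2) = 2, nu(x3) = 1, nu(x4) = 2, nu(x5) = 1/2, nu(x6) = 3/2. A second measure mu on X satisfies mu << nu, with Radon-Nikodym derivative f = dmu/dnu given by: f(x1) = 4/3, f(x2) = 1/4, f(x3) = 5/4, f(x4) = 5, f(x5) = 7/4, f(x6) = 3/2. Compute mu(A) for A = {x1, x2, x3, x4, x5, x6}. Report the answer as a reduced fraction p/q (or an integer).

By the defining property of the Radon-Nikodym derivative, for every measurable set A,
  mu(A) = integral_A f dnu.
Since nu is a discrete measure concentrated on the atoms of X, the integral over A reduces to the sum
  mu(A) = sum_{x in A} f(x) * nu({x}).
Computing each term:
  x1: f(x1) * nu(x1) = 4/3 * 2 = 8/3.
  x2: f(x2) * nu(x2) = 1/4 * 2 = 1/2.
  x3: f(x3) * nu(x3) = 5/4 * 1 = 5/4.
  x4: f(x4) * nu(x4) = 5 * 2 = 10.
  x5: f(x5) * nu(x5) = 7/4 * 1/2 = 7/8.
  x6: f(x6) * nu(x6) = 3/2 * 3/2 = 9/4.
Summing: mu(A) = 8/3 + 1/2 + 5/4 + 10 + 7/8 + 9/4 = 421/24.

421/24


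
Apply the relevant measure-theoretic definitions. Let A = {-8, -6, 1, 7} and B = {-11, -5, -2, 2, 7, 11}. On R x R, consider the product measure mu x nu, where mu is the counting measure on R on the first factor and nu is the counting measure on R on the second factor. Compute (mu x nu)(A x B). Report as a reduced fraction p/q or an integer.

For a measurable rectangle A x B, the product measure satisfies
  (mu x nu)(A x B) = mu(A) * nu(B).
  mu(A) = 4.
  nu(B) = 6.
  (mu x nu)(A x B) = 4 * 6 = 24.

24


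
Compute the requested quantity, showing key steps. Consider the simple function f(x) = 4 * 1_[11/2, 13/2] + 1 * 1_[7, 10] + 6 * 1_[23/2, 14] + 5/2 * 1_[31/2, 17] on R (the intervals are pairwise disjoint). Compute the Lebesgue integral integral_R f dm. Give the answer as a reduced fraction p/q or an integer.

For a simple function f = sum_i c_i * 1_{A_i} with disjoint A_i,
  integral f dm = sum_i c_i * m(A_i).
Lengths of the A_i:
  m(A_1) = 13/2 - 11/2 = 1.
  m(A_2) = 10 - 7 = 3.
  m(A_3) = 14 - 23/2 = 5/2.
  m(A_4) = 17 - 31/2 = 3/2.
Contributions c_i * m(A_i):
  (4) * (1) = 4.
  (1) * (3) = 3.
  (6) * (5/2) = 15.
  (5/2) * (3/2) = 15/4.
Total: 4 + 3 + 15 + 15/4 = 103/4.

103/4


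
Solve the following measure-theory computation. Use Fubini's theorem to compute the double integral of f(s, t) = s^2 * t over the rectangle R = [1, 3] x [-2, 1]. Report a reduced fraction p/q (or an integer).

f(s, t) is a tensor product of a function of s and a function of t, and both factors are bounded continuous (hence Lebesgue integrable) on the rectangle, so Fubini's theorem applies:
  integral_R f d(m x m) = (integral_a1^b1 s^2 ds) * (integral_a2^b2 t dt).
Inner integral in s: integral_{1}^{3} s^2 ds = (3^3 - 1^3)/3
  = 26/3.
Inner integral in t: integral_{-2}^{1} t dt = (1^2 - (-2)^2)/2
  = -3/2.
Product: (26/3) * (-3/2) = -13.

-13


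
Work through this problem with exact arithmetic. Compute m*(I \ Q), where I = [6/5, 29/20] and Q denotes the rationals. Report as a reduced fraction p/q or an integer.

The interval I = [6/5, 29/20] has m(I) = 29/20 - 6/5 = 1/4 (endpoints are measure-zero, so open/closed/half-open agree). Write I = (I cap Q) u (I \ Q). The rationals in I are countable, so m*(I cap Q) = 0 (cover each rational by intervals whose total length is arbitrarily small). By countable subadditivity m*(I) <= m*(I cap Q) + m*(I \ Q), hence m*(I \ Q) >= m(I) = 1/4. The reverse inequality m*(I \ Q) <= m*(I) = 1/4 is trivial since (I \ Q) is a subset of I. Therefore m*(I \ Q) = 1/4.

1/4


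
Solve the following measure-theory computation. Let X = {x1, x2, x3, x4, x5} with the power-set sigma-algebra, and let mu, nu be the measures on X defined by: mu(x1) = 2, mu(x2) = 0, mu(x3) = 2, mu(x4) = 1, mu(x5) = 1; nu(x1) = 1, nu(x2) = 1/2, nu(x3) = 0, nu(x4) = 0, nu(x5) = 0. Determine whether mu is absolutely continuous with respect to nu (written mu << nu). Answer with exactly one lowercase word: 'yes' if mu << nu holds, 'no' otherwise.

mu << nu means: every nu-null measurable set is also mu-null; equivalently, for every atom x, if nu({x}) = 0 then mu({x}) = 0.
Checking each atom:
  x1: nu = 1 > 0 -> no constraint.
  x2: nu = 1/2 > 0 -> no constraint.
  x3: nu = 0, mu = 2 > 0 -> violates mu << nu.
  x4: nu = 0, mu = 1 > 0 -> violates mu << nu.
  x5: nu = 0, mu = 1 > 0 -> violates mu << nu.
The atom(s) x3, x4, x5 violate the condition (nu = 0 but mu > 0). Therefore mu is NOT absolutely continuous w.r.t. nu.

no


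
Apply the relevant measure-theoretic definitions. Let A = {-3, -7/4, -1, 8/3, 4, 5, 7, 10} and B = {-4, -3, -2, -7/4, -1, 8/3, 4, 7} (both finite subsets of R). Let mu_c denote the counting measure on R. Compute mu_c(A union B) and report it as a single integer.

Counting measure on a finite set equals cardinality. By inclusion-exclusion, |A union B| = |A| + |B| - |A cap B|.
|A| = 8, |B| = 8, |A cap B| = 6.
So mu_c(A union B) = 8 + 8 - 6 = 10.

10


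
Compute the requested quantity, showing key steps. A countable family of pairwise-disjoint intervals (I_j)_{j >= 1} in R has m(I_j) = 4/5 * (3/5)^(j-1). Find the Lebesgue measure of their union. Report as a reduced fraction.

By countable additivity of the Lebesgue measure on pairwise disjoint measurable sets,
  m(union_{j >= 1} I_j) = sum_{j >= 1} m(I_j) = sum_{j >= 1} a * r^(j-1),
  with a = 4/5 and r = 3/5.
Since 0 < r = 3/5 < 1, the geometric series converges:
  sum_{j >= 1} a * r^(j-1) = a / (1 - r).
  = 4/5 / (1 - 3/5)
  = 4/5 / (2/5)
  = 2.

2


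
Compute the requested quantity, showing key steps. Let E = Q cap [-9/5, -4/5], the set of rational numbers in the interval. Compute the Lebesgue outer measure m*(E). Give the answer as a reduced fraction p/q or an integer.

The set Q cap [-9/5, -4/5] is countable (a subset of the countable set Q). Lebesgue outer measure of any countable set is 0: each singleton {q} has m*({q}) = 0, and by countable subadditivity m*(union_k {q_k}) <= sum_k m*({q_k}) = sum_k 0 = 0. The reverse inequality m*(E) >= 0 is automatic. So m*(Q cap [-9/5, -4/5]) = 0.

0


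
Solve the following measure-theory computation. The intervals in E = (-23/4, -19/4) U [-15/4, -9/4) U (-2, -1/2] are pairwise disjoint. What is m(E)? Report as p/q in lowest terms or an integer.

For pairwise disjoint intervals, m(union_i I_i) = sum_i m(I_i),
and m is invariant under swapping open/closed endpoints (single points have measure 0).
So m(E) = sum_i (b_i - a_i).
  I_1 has length -19/4 - (-23/4) = 1.
  I_2 has length -9/4 - (-15/4) = 3/2.
  I_3 has length -1/2 - (-2) = 3/2.
Summing:
  m(E) = 1 + 3/2 + 3/2 = 4.

4


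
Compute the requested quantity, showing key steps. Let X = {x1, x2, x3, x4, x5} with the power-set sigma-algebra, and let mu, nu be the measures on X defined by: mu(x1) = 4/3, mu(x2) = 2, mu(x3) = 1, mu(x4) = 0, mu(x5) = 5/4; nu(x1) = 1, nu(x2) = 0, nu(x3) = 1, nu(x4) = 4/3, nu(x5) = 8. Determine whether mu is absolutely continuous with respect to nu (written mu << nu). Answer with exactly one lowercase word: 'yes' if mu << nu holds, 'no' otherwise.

mu << nu means: every nu-null measurable set is also mu-null; equivalently, for every atom x, if nu({x}) = 0 then mu({x}) = 0.
Checking each atom:
  x1: nu = 1 > 0 -> no constraint.
  x2: nu = 0, mu = 2 > 0 -> violates mu << nu.
  x3: nu = 1 > 0 -> no constraint.
  x4: nu = 4/3 > 0 -> no constraint.
  x5: nu = 8 > 0 -> no constraint.
The atom(s) x2 violate the condition (nu = 0 but mu > 0). Therefore mu is NOT absolutely continuous w.r.t. nu.

no


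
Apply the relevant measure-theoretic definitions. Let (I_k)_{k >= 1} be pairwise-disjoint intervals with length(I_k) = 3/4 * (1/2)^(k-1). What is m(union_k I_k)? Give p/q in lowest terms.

By countable additivity of the Lebesgue measure on pairwise disjoint measurable sets,
  m(union_{k >= 1} I_k) = sum_{k >= 1} m(I_k) = sum_{k >= 1} a * r^(k-1),
  with a = 3/4 and r = 1/2.
Since 0 < r = 1/2 < 1, the geometric series converges:
  sum_{k >= 1} a * r^(k-1) = a / (1 - r).
  = 3/4 / (1 - 1/2)
  = 3/4 / (1/2)
  = 3/2.

3/2


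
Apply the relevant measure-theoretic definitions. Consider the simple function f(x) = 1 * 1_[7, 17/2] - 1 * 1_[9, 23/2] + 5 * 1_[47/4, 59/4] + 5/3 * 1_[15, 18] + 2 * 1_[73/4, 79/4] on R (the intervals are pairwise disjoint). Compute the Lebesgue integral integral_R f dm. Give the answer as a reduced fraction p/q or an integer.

For a simple function f = sum_i c_i * 1_{A_i} with disjoint A_i,
  integral f dm = sum_i c_i * m(A_i).
Lengths of the A_i:
  m(A_1) = 17/2 - 7 = 3/2.
  m(A_2) = 23/2 - 9 = 5/2.
  m(A_3) = 59/4 - 47/4 = 3.
  m(A_4) = 18 - 15 = 3.
  m(A_5) = 79/4 - 73/4 = 3/2.
Contributions c_i * m(A_i):
  (1) * (3/2) = 3/2.
  (-1) * (5/2) = -5/2.
  (5) * (3) = 15.
  (5/3) * (3) = 5.
  (2) * (3/2) = 3.
Total: 3/2 - 5/2 + 15 + 5 + 3 = 22.

22


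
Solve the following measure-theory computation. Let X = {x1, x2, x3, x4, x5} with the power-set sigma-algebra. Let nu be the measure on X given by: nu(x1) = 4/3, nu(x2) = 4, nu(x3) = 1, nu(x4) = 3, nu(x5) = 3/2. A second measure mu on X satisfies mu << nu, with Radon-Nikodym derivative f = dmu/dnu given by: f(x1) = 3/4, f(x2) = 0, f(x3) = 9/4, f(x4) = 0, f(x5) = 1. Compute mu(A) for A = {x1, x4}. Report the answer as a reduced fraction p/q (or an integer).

By the defining property of the Radon-Nikodym derivative, for every measurable set A,
  mu(A) = integral_A f dnu.
Since nu is a discrete measure concentrated on the atoms of X, the integral over A reduces to the sum
  mu(A) = sum_{x in A} f(x) * nu({x}).
Computing each term:
  x1: f(x1) * nu(x1) = 3/4 * 4/3 = 1.
  x4: f(x4) * nu(x4) = 0 * 3 = 0.
Summing: mu(A) = 1 + 0 = 1.

1


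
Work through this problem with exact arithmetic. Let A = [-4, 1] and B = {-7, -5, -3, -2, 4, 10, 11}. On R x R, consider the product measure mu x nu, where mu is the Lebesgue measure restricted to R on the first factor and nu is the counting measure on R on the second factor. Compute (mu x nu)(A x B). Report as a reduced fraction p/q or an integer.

For a measurable rectangle A x B, the product measure satisfies
  (mu x nu)(A x B) = mu(A) * nu(B).
  mu(A) = 5.
  nu(B) = 7.
  (mu x nu)(A x B) = 5 * 7 = 35.

35


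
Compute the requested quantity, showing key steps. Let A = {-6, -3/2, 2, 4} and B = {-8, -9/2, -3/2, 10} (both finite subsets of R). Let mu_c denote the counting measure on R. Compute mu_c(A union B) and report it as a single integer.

Counting measure on a finite set equals cardinality. By inclusion-exclusion, |A union B| = |A| + |B| - |A cap B|.
|A| = 4, |B| = 4, |A cap B| = 1.
So mu_c(A union B) = 4 + 4 - 1 = 7.

7


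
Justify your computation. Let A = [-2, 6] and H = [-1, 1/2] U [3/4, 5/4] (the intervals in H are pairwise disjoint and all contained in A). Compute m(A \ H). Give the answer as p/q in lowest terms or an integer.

The ambient interval has length m(A) = 6 - (-2) = 8.
Since the holes are disjoint and sit inside A, by finite additivity
  m(H) = sum_i (b_i - a_i), and m(A \ H) = m(A) - m(H).
Computing the hole measures:
  m(H_1) = 1/2 - (-1) = 3/2.
  m(H_2) = 5/4 - 3/4 = 1/2.
Summed: m(H) = 3/2 + 1/2 = 2.
So m(A \ H) = 8 - 2 = 6.

6


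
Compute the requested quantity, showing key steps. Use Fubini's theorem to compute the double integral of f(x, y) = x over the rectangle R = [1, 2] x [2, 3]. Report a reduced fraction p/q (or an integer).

f(x, y) is a tensor product of a function of x and a function of y, and both factors are bounded continuous (hence Lebesgue integrable) on the rectangle, so Fubini's theorem applies:
  integral_R f d(m x m) = (integral_a1^b1 x dx) * (integral_a2^b2 1 dy).
Inner integral in x: integral_{1}^{2} x dx = (2^2 - 1^2)/2
  = 3/2.
Inner integral in y: integral_{2}^{3} 1 dy = (3^1 - 2^1)/1
  = 1.
Product: (3/2) * (1) = 3/2.

3/2


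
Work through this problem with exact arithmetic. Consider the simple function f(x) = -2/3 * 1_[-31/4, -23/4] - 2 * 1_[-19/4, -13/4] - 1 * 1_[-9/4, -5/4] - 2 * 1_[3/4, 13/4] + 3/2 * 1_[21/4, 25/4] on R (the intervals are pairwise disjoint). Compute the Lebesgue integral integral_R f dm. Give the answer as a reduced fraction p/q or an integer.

For a simple function f = sum_i c_i * 1_{A_i} with disjoint A_i,
  integral f dm = sum_i c_i * m(A_i).
Lengths of the A_i:
  m(A_1) = -23/4 - (-31/4) = 2.
  m(A_2) = -13/4 - (-19/4) = 3/2.
  m(A_3) = -5/4 - (-9/4) = 1.
  m(A_4) = 13/4 - 3/4 = 5/2.
  m(A_5) = 25/4 - 21/4 = 1.
Contributions c_i * m(A_i):
  (-2/3) * (2) = -4/3.
  (-2) * (3/2) = -3.
  (-1) * (1) = -1.
  (-2) * (5/2) = -5.
  (3/2) * (1) = 3/2.
Total: -4/3 - 3 - 1 - 5 + 3/2 = -53/6.

-53/6


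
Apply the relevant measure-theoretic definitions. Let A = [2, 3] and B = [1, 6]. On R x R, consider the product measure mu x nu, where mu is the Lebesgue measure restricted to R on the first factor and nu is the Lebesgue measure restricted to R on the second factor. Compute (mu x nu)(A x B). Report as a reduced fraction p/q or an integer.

For a measurable rectangle A x B, the product measure satisfies
  (mu x nu)(A x B) = mu(A) * nu(B).
  mu(A) = 1.
  nu(B) = 5.
  (mu x nu)(A x B) = 1 * 5 = 5.

5


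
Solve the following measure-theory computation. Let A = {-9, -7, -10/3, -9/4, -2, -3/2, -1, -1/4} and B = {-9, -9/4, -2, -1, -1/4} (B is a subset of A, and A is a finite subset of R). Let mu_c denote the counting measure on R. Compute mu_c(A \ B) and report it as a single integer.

Counting measure assigns mu_c(E) = |E| (number of elements) when E is finite. For B subset A, A \ B is the set of elements of A not in B, so |A \ B| = |A| - |B|.
|A| = 8, |B| = 5, so mu_c(A \ B) = 8 - 5 = 3.

3


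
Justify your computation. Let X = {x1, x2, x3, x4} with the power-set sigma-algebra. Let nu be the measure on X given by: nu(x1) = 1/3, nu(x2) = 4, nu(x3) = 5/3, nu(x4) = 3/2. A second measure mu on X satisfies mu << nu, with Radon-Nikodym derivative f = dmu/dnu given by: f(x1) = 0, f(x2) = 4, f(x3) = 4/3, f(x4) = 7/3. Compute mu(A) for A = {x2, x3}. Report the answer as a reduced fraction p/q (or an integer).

By the defining property of the Radon-Nikodym derivative, for every measurable set A,
  mu(A) = integral_A f dnu.
Since nu is a discrete measure concentrated on the atoms of X, the integral over A reduces to the sum
  mu(A) = sum_{x in A} f(x) * nu({x}).
Computing each term:
  x2: f(x2) * nu(x2) = 4 * 4 = 16.
  x3: f(x3) * nu(x3) = 4/3 * 5/3 = 20/9.
Summing: mu(A) = 16 + 20/9 = 164/9.

164/9


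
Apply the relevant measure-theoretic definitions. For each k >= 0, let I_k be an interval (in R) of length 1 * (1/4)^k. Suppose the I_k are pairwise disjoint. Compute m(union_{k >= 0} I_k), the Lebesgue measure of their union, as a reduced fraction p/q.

By countable additivity of the Lebesgue measure on pairwise disjoint measurable sets,
  m(union_{k >= 0} I_k) = sum_{k >= 0} m(I_k) = sum_{k >= 0} a * r^k,
  with a = 1 and r = 1/4.
Since 0 < r = 1/4 < 1, the geometric series converges:
  sum_{k >= 0} a * r^k = a / (1 - r).
  = 1 / (1 - 1/4)
  = 1 / (3/4)
  = 4/3.

4/3


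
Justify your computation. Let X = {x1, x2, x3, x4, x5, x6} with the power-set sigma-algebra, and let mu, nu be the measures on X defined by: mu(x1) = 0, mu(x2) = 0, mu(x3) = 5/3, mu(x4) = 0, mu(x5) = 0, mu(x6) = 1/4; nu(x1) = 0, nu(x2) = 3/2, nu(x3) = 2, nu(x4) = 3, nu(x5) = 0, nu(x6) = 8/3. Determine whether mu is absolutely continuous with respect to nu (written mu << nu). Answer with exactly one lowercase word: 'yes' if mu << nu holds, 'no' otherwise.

mu << nu means: every nu-null measurable set is also mu-null; equivalently, for every atom x, if nu({x}) = 0 then mu({x}) = 0.
Checking each atom:
  x1: nu = 0, mu = 0 -> consistent with mu << nu.
  x2: nu = 3/2 > 0 -> no constraint.
  x3: nu = 2 > 0 -> no constraint.
  x4: nu = 3 > 0 -> no constraint.
  x5: nu = 0, mu = 0 -> consistent with mu << nu.
  x6: nu = 8/3 > 0 -> no constraint.
No atom violates the condition. Therefore mu << nu.

yes


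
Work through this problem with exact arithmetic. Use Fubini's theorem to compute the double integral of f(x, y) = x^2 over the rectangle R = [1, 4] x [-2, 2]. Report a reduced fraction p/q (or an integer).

f(x, y) is a tensor product of a function of x and a function of y, and both factors are bounded continuous (hence Lebesgue integrable) on the rectangle, so Fubini's theorem applies:
  integral_R f d(m x m) = (integral_a1^b1 x^2 dx) * (integral_a2^b2 1 dy).
Inner integral in x: integral_{1}^{4} x^2 dx = (4^3 - 1^3)/3
  = 21.
Inner integral in y: integral_{-2}^{2} 1 dy = (2^1 - (-2)^1)/1
  = 4.
Product: (21) * (4) = 84.

84


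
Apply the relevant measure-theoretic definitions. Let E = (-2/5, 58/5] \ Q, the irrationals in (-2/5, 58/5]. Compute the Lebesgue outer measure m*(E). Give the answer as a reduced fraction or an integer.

The interval I = (-2/5, 58/5] has m(I) = 58/5 - (-2/5) = 12 (endpoints are measure-zero, so open/closed/half-open agree). Write I = (I cap Q) u (I \ Q). The rationals in I are countable, so m*(I cap Q) = 0 (cover each rational by intervals whose total length is arbitrarily small). By countable subadditivity m*(I) <= m*(I cap Q) + m*(I \ Q), hence m*(I \ Q) >= m(I) = 12. The reverse inequality m*(I \ Q) <= m*(I) = 12 is trivial since (I \ Q) is a subset of I. Therefore m*(I \ Q) = 12.

12


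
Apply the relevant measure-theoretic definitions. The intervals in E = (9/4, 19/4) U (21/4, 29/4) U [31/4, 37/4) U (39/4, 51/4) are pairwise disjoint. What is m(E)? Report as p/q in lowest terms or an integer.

For pairwise disjoint intervals, m(union_i I_i) = sum_i m(I_i),
and m is invariant under swapping open/closed endpoints (single points have measure 0).
So m(E) = sum_i (b_i - a_i).
  I_1 has length 19/4 - 9/4 = 5/2.
  I_2 has length 29/4 - 21/4 = 2.
  I_3 has length 37/4 - 31/4 = 3/2.
  I_4 has length 51/4 - 39/4 = 3.
Summing:
  m(E) = 5/2 + 2 + 3/2 + 3 = 9.

9


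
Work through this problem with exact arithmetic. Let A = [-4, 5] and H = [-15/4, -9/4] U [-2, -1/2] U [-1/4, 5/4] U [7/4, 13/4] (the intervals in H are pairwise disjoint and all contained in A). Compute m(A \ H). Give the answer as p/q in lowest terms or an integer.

The ambient interval has length m(A) = 5 - (-4) = 9.
Since the holes are disjoint and sit inside A, by finite additivity
  m(H) = sum_i (b_i - a_i), and m(A \ H) = m(A) - m(H).
Computing the hole measures:
  m(H_1) = -9/4 - (-15/4) = 3/2.
  m(H_2) = -1/2 - (-2) = 3/2.
  m(H_3) = 5/4 - (-1/4) = 3/2.
  m(H_4) = 13/4 - 7/4 = 3/2.
Summed: m(H) = 3/2 + 3/2 + 3/2 + 3/2 = 6.
So m(A \ H) = 9 - 6 = 3.

3


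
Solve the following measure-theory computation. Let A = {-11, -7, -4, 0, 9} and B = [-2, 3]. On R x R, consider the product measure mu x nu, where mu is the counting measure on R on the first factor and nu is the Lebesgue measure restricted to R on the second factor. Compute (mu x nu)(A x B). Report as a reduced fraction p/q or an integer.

For a measurable rectangle A x B, the product measure satisfies
  (mu x nu)(A x B) = mu(A) * nu(B).
  mu(A) = 5.
  nu(B) = 5.
  (mu x nu)(A x B) = 5 * 5 = 25.

25


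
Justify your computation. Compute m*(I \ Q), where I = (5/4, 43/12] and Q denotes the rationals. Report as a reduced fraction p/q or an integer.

The interval I = (5/4, 43/12] has m(I) = 43/12 - 5/4 = 7/3 (endpoints are measure-zero, so open/closed/half-open agree). Write I = (I cap Q) u (I \ Q). The rationals in I are countable, so m*(I cap Q) = 0 (cover each rational by intervals whose total length is arbitrarily small). By countable subadditivity m*(I) <= m*(I cap Q) + m*(I \ Q), hence m*(I \ Q) >= m(I) = 7/3. The reverse inequality m*(I \ Q) <= m*(I) = 7/3 is trivial since (I \ Q) is a subset of I. Therefore m*(I \ Q) = 7/3.

7/3


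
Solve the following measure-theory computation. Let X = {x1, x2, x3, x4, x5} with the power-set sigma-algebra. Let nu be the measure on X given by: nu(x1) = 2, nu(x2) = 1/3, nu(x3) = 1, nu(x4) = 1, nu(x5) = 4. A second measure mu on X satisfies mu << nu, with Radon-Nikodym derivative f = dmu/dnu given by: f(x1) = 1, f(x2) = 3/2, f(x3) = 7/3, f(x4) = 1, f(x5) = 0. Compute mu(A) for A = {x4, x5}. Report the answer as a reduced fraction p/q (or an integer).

By the defining property of the Radon-Nikodym derivative, for every measurable set A,
  mu(A) = integral_A f dnu.
Since nu is a discrete measure concentrated on the atoms of X, the integral over A reduces to the sum
  mu(A) = sum_{x in A} f(x) * nu({x}).
Computing each term:
  x4: f(x4) * nu(x4) = 1 * 1 = 1.
  x5: f(x5) * nu(x5) = 0 * 4 = 0.
Summing: mu(A) = 1 + 0 = 1.

1


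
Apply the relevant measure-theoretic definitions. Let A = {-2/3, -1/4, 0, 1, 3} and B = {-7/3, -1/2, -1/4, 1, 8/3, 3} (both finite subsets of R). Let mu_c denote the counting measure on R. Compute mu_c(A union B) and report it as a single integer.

Counting measure on a finite set equals cardinality. By inclusion-exclusion, |A union B| = |A| + |B| - |A cap B|.
|A| = 5, |B| = 6, |A cap B| = 3.
So mu_c(A union B) = 5 + 6 - 3 = 8.

8


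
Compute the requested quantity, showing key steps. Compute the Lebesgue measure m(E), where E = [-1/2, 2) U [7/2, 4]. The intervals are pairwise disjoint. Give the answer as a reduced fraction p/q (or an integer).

For pairwise disjoint intervals, m(union_i I_i) = sum_i m(I_i),
and m is invariant under swapping open/closed endpoints (single points have measure 0).
So m(E) = sum_i (b_i - a_i).
  I_1 has length 2 - (-1/2) = 5/2.
  I_2 has length 4 - 7/2 = 1/2.
Summing:
  m(E) = 5/2 + 1/2 = 3.

3


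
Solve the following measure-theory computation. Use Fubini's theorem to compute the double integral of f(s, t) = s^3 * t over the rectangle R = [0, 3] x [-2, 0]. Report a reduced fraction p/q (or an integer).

f(s, t) is a tensor product of a function of s and a function of t, and both factors are bounded continuous (hence Lebesgue integrable) on the rectangle, so Fubini's theorem applies:
  integral_R f d(m x m) = (integral_a1^b1 s^3 ds) * (integral_a2^b2 t dt).
Inner integral in s: integral_{0}^{3} s^3 ds = (3^4 - 0^4)/4
  = 81/4.
Inner integral in t: integral_{-2}^{0} t dt = (0^2 - (-2)^2)/2
  = -2.
Product: (81/4) * (-2) = -81/2.

-81/2


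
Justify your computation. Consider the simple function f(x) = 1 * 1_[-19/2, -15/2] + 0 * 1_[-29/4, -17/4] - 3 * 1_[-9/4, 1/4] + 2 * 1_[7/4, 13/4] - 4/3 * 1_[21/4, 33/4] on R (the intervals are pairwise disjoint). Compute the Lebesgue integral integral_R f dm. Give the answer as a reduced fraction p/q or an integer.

For a simple function f = sum_i c_i * 1_{A_i} with disjoint A_i,
  integral f dm = sum_i c_i * m(A_i).
Lengths of the A_i:
  m(A_1) = -15/2 - (-19/2) = 2.
  m(A_2) = -17/4 - (-29/4) = 3.
  m(A_3) = 1/4 - (-9/4) = 5/2.
  m(A_4) = 13/4 - 7/4 = 3/2.
  m(A_5) = 33/4 - 21/4 = 3.
Contributions c_i * m(A_i):
  (1) * (2) = 2.
  (0) * (3) = 0.
  (-3) * (5/2) = -15/2.
  (2) * (3/2) = 3.
  (-4/3) * (3) = -4.
Total: 2 + 0 - 15/2 + 3 - 4 = -13/2.

-13/2


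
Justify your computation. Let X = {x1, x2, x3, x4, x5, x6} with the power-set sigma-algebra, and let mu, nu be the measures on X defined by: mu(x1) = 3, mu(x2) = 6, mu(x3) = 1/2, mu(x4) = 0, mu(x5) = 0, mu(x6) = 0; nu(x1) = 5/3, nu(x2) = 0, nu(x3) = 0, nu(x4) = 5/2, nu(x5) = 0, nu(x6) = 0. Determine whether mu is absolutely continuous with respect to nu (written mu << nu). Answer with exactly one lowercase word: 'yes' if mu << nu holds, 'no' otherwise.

mu << nu means: every nu-null measurable set is also mu-null; equivalently, for every atom x, if nu({x}) = 0 then mu({x}) = 0.
Checking each atom:
  x1: nu = 5/3 > 0 -> no constraint.
  x2: nu = 0, mu = 6 > 0 -> violates mu << nu.
  x3: nu = 0, mu = 1/2 > 0 -> violates mu << nu.
  x4: nu = 5/2 > 0 -> no constraint.
  x5: nu = 0, mu = 0 -> consistent with mu << nu.
  x6: nu = 0, mu = 0 -> consistent with mu << nu.
The atom(s) x2, x3 violate the condition (nu = 0 but mu > 0). Therefore mu is NOT absolutely continuous w.r.t. nu.

no


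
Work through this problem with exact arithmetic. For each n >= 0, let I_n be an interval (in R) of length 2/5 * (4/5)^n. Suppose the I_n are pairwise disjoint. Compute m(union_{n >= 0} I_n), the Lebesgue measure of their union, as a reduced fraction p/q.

By countable additivity of the Lebesgue measure on pairwise disjoint measurable sets,
  m(union_{n >= 0} I_n) = sum_{n >= 0} m(I_n) = sum_{n >= 0} a * r^n,
  with a = 2/5 and r = 4/5.
Since 0 < r = 4/5 < 1, the geometric series converges:
  sum_{n >= 0} a * r^n = a / (1 - r).
  = 2/5 / (1 - 4/5)
  = 2/5 / (1/5)
  = 2.

2


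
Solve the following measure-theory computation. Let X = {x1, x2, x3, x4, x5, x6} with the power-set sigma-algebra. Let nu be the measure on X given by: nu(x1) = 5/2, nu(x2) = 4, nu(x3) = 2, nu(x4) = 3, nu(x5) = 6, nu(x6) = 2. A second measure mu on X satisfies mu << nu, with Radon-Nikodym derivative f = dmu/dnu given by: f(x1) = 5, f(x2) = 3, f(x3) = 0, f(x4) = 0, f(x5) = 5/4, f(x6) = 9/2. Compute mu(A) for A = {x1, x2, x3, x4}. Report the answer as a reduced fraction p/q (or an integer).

By the defining property of the Radon-Nikodym derivative, for every measurable set A,
  mu(A) = integral_A f dnu.
Since nu is a discrete measure concentrated on the atoms of X, the integral over A reduces to the sum
  mu(A) = sum_{x in A} f(x) * nu({x}).
Computing each term:
  x1: f(x1) * nu(x1) = 5 * 5/2 = 25/2.
  x2: f(x2) * nu(x2) = 3 * 4 = 12.
  x3: f(x3) * nu(x3) = 0 * 2 = 0.
  x4: f(x4) * nu(x4) = 0 * 3 = 0.
Summing: mu(A) = 25/2 + 12 + 0 + 0 = 49/2.

49/2


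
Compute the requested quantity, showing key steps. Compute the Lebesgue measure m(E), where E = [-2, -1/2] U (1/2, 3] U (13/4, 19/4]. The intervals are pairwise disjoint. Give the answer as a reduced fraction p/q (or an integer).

For pairwise disjoint intervals, m(union_i I_i) = sum_i m(I_i),
and m is invariant under swapping open/closed endpoints (single points have measure 0).
So m(E) = sum_i (b_i - a_i).
  I_1 has length -1/2 - (-2) = 3/2.
  I_2 has length 3 - 1/2 = 5/2.
  I_3 has length 19/4 - 13/4 = 3/2.
Summing:
  m(E) = 3/2 + 5/2 + 3/2 = 11/2.

11/2


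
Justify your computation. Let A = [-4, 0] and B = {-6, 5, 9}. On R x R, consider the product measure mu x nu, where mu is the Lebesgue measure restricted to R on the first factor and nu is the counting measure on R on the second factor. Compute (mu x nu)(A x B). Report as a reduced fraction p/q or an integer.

For a measurable rectangle A x B, the product measure satisfies
  (mu x nu)(A x B) = mu(A) * nu(B).
  mu(A) = 4.
  nu(B) = 3.
  (mu x nu)(A x B) = 4 * 3 = 12.

12


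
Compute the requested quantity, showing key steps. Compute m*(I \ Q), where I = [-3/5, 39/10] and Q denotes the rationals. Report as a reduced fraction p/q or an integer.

The interval I = [-3/5, 39/10] has m(I) = 39/10 - (-3/5) = 9/2 (endpoints are measure-zero, so open/closed/half-open agree). Write I = (I cap Q) u (I \ Q). The rationals in I are countable, so m*(I cap Q) = 0 (cover each rational by intervals whose total length is arbitrarily small). By countable subadditivity m*(I) <= m*(I cap Q) + m*(I \ Q), hence m*(I \ Q) >= m(I) = 9/2. The reverse inequality m*(I \ Q) <= m*(I) = 9/2 is trivial since (I \ Q) is a subset of I. Therefore m*(I \ Q) = 9/2.

9/2


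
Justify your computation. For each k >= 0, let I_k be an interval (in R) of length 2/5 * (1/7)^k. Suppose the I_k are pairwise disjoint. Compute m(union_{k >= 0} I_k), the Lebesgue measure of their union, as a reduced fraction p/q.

By countable additivity of the Lebesgue measure on pairwise disjoint measurable sets,
  m(union_{k >= 0} I_k) = sum_{k >= 0} m(I_k) = sum_{k >= 0} a * r^k,
  with a = 2/5 and r = 1/7.
Since 0 < r = 1/7 < 1, the geometric series converges:
  sum_{k >= 0} a * r^k = a / (1 - r).
  = 2/5 / (1 - 1/7)
  = 2/5 / (6/7)
  = 7/15.

7/15


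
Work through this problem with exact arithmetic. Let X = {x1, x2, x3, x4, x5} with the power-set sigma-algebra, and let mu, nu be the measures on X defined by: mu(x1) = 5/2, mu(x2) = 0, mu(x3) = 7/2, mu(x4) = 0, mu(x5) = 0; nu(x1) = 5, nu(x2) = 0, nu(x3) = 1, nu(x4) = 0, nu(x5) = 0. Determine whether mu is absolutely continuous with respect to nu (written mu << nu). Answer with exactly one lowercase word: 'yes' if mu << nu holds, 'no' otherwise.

mu << nu means: every nu-null measurable set is also mu-null; equivalently, for every atom x, if nu({x}) = 0 then mu({x}) = 0.
Checking each atom:
  x1: nu = 5 > 0 -> no constraint.
  x2: nu = 0, mu = 0 -> consistent with mu << nu.
  x3: nu = 1 > 0 -> no constraint.
  x4: nu = 0, mu = 0 -> consistent with mu << nu.
  x5: nu = 0, mu = 0 -> consistent with mu << nu.
No atom violates the condition. Therefore mu << nu.

yes


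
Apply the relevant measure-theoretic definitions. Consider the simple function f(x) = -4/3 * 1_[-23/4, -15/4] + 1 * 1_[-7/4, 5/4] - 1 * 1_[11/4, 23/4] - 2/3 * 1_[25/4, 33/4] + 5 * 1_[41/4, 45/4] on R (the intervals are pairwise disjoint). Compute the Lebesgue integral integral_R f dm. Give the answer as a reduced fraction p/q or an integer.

For a simple function f = sum_i c_i * 1_{A_i} with disjoint A_i,
  integral f dm = sum_i c_i * m(A_i).
Lengths of the A_i:
  m(A_1) = -15/4 - (-23/4) = 2.
  m(A_2) = 5/4 - (-7/4) = 3.
  m(A_3) = 23/4 - 11/4 = 3.
  m(A_4) = 33/4 - 25/4 = 2.
  m(A_5) = 45/4 - 41/4 = 1.
Contributions c_i * m(A_i):
  (-4/3) * (2) = -8/3.
  (1) * (3) = 3.
  (-1) * (3) = -3.
  (-2/3) * (2) = -4/3.
  (5) * (1) = 5.
Total: -8/3 + 3 - 3 - 4/3 + 5 = 1.

1


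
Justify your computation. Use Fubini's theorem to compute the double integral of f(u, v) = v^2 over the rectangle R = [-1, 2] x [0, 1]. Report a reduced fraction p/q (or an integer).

f(u, v) is a tensor product of a function of u and a function of v, and both factors are bounded continuous (hence Lebesgue integrable) on the rectangle, so Fubini's theorem applies:
  integral_R f d(m x m) = (integral_a1^b1 1 du) * (integral_a2^b2 v^2 dv).
Inner integral in u: integral_{-1}^{2} 1 du = (2^1 - (-1)^1)/1
  = 3.
Inner integral in v: integral_{0}^{1} v^2 dv = (1^3 - 0^3)/3
  = 1/3.
Product: (3) * (1/3) = 1.

1


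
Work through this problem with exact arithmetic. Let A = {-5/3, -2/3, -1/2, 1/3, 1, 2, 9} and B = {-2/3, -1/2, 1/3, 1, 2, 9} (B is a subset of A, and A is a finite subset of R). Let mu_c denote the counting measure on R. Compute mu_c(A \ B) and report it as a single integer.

Counting measure assigns mu_c(E) = |E| (number of elements) when E is finite. For B subset A, A \ B is the set of elements of A not in B, so |A \ B| = |A| - |B|.
|A| = 7, |B| = 6, so mu_c(A \ B) = 7 - 6 = 1.

1


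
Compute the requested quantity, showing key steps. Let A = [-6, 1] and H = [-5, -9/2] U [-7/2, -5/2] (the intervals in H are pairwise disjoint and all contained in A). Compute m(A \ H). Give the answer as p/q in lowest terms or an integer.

The ambient interval has length m(A) = 1 - (-6) = 7.
Since the holes are disjoint and sit inside A, by finite additivity
  m(H) = sum_i (b_i - a_i), and m(A \ H) = m(A) - m(H).
Computing the hole measures:
  m(H_1) = -9/2 - (-5) = 1/2.
  m(H_2) = -5/2 - (-7/2) = 1.
Summed: m(H) = 1/2 + 1 = 3/2.
So m(A \ H) = 7 - 3/2 = 11/2.

11/2


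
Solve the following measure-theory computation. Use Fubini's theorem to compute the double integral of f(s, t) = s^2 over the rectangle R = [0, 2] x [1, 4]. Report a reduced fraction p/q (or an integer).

f(s, t) is a tensor product of a function of s and a function of t, and both factors are bounded continuous (hence Lebesgue integrable) on the rectangle, so Fubini's theorem applies:
  integral_R f d(m x m) = (integral_a1^b1 s^2 ds) * (integral_a2^b2 1 dt).
Inner integral in s: integral_{0}^{2} s^2 ds = (2^3 - 0^3)/3
  = 8/3.
Inner integral in t: integral_{1}^{4} 1 dt = (4^1 - 1^1)/1
  = 3.
Product: (8/3) * (3) = 8.

8


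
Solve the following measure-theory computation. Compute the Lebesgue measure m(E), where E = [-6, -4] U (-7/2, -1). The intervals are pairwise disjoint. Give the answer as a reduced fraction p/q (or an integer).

For pairwise disjoint intervals, m(union_i I_i) = sum_i m(I_i),
and m is invariant under swapping open/closed endpoints (single points have measure 0).
So m(E) = sum_i (b_i - a_i).
  I_1 has length -4 - (-6) = 2.
  I_2 has length -1 - (-7/2) = 5/2.
Summing:
  m(E) = 2 + 5/2 = 9/2.

9/2


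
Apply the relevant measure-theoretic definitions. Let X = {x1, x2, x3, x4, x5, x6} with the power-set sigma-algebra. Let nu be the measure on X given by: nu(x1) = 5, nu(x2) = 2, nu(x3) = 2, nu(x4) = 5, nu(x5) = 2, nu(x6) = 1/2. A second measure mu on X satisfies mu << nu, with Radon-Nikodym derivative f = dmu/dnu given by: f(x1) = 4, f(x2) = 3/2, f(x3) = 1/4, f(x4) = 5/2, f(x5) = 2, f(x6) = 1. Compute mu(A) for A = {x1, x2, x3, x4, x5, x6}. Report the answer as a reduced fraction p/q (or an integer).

By the defining property of the Radon-Nikodym derivative, for every measurable set A,
  mu(A) = integral_A f dnu.
Since nu is a discrete measure concentrated on the atoms of X, the integral over A reduces to the sum
  mu(A) = sum_{x in A} f(x) * nu({x}).
Computing each term:
  x1: f(x1) * nu(x1) = 4 * 5 = 20.
  x2: f(x2) * nu(x2) = 3/2 * 2 = 3.
  x3: f(x3) * nu(x3) = 1/4 * 2 = 1/2.
  x4: f(x4) * nu(x4) = 5/2 * 5 = 25/2.
  x5: f(x5) * nu(x5) = 2 * 2 = 4.
  x6: f(x6) * nu(x6) = 1 * 1/2 = 1/2.
Summing: mu(A) = 20 + 3 + 1/2 + 25/2 + 4 + 1/2 = 81/2.

81/2


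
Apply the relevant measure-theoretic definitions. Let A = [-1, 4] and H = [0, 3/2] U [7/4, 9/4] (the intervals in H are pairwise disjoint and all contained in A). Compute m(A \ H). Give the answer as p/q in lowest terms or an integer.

The ambient interval has length m(A) = 4 - (-1) = 5.
Since the holes are disjoint and sit inside A, by finite additivity
  m(H) = sum_i (b_i - a_i), and m(A \ H) = m(A) - m(H).
Computing the hole measures:
  m(H_1) = 3/2 - 0 = 3/2.
  m(H_2) = 9/4 - 7/4 = 1/2.
Summed: m(H) = 3/2 + 1/2 = 2.
So m(A \ H) = 5 - 2 = 3.

3


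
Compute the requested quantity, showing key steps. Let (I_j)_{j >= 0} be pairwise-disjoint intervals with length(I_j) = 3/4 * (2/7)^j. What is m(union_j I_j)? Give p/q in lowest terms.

By countable additivity of the Lebesgue measure on pairwise disjoint measurable sets,
  m(union_{j >= 0} I_j) = sum_{j >= 0} m(I_j) = sum_{j >= 0} a * r^j,
  with a = 3/4 and r = 2/7.
Since 0 < r = 2/7 < 1, the geometric series converges:
  sum_{j >= 0} a * r^j = a / (1 - r).
  = 3/4 / (1 - 2/7)
  = 3/4 / (5/7)
  = 21/20.

21/20
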